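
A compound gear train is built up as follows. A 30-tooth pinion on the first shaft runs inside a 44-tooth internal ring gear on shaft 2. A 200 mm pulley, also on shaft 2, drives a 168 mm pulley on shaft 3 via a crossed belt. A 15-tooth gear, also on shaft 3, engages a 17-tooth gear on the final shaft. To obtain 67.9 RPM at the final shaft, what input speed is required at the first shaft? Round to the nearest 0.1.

94.8 RPM

Overall ratio R = 1.4667 × 0.84 × 1.1333 = 1.3963.
Required input speed = output speed × R = 67.9 × 1.3963 = 94.807 RPM.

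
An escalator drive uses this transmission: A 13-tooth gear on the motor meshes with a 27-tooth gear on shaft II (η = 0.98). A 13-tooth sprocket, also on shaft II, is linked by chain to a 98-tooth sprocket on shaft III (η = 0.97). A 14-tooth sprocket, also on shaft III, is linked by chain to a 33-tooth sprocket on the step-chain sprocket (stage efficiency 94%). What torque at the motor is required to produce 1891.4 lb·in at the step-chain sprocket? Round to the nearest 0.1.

Overall ratio R = 2.0769 × 7.5385 × 2.3571 = 36.905; overall efficiency η = 0.98 × 0.97 × 0.94 = 0.8936.
Input torque = output torque / (R × η) = 1891.4 / (36.905 × 0.8936) = 57.355 lb·in.

57.4 lb·in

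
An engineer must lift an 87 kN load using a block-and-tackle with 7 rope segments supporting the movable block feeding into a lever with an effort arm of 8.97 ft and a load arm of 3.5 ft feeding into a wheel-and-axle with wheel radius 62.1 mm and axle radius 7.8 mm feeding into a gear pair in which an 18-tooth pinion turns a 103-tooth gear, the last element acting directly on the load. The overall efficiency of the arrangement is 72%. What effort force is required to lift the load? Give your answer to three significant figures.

0.148 kN

Block-and-tackle MA = number of supporting rope parts = 7.
Lever MA = effort arm / load arm = 8.97/3.5 = 2.5629.
Wheel-and-axle MA = R/r = 62.1/7.8 = 7.9615.
Gear pair MA = 103/18 = 5.7222.
Combined ideal MA = 7 × 2.5629 × 7.9615 × 5.7222 = 817.31.
Actual MA = 817.31 × 0.72 = 588.46.
Effort = load / actual MA = 87 / 588.46 = 0.14784 kN.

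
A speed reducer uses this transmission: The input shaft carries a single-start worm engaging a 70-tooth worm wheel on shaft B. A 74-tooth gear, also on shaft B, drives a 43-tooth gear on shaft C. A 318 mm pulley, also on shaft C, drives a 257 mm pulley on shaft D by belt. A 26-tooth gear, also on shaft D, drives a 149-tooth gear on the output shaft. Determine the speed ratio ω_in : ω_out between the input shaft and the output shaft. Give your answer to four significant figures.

Each stage contributes driven/driver: worm 70/1 = 70, gear mesh 43/74 = 0.58108, belt 257/318 = 0.80818, gear mesh 149/26 = 5.7308.
Overall: 70 × 0.58108 × 0.80818 × 5.7308 = 188.39.

188.4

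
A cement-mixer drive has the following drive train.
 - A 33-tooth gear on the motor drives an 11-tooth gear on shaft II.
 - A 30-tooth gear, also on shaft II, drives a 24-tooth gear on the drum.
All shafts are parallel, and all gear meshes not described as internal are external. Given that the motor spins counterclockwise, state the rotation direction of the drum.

the motor → shaft II: external mesh, 1 reversal → CW.
shaft II → the drum: external mesh, 1 reversal → CCW.
2 reversals in total — an even number — so the drum turns the same way as the motor.

counterclockwise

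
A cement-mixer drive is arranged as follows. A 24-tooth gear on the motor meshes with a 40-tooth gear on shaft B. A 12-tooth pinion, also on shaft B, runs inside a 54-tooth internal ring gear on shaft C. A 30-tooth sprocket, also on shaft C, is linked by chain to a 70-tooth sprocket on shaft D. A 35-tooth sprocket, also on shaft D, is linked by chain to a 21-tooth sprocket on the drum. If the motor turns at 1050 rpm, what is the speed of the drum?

100 rpm

the motor → shaft B (gear mesh, 40/24): 1050 ÷ 1.6667 = 630 rpm
shaft B → shaft C (internal gear, 54/12): 630 ÷ 4.5 = 140 rpm
shaft C → shaft D (chain, 70/30): 140 ÷ 2.3333 = 60 rpm
shaft D → the drum (chain, 21/35): 60 ÷ 0.6 = 100 rpm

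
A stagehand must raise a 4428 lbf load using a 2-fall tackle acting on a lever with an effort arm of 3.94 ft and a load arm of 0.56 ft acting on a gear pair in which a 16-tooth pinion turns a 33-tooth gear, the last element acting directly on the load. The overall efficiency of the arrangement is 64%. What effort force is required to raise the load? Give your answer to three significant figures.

Block-and-tackle MA = number of supporting rope parts = 2.
Lever MA = effort arm / load arm = 3.94/0.56 = 7.0357.
Gear pair MA = 33/16 = 2.0625.
Combined ideal MA = 2 × 7.0357 × 2.0625 = 29.022.
Actual MA = 29.022 × 0.64 = 18.574.
Effort = load / actual MA = 4428 / 18.574 = 238.39 lbf.

238 lbf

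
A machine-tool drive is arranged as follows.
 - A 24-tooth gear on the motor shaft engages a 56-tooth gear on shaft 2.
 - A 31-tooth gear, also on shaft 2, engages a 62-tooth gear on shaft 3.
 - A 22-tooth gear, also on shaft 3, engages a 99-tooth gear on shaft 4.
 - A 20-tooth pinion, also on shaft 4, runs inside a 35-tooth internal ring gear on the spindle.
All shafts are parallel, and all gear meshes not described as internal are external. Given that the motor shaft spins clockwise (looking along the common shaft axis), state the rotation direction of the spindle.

counterclockwise

the motor shaft → shaft 2: external mesh, 1 reversal → CCW.
shaft 2 → shaft 3: external mesh, 1 reversal → CW.
shaft 3 → shaft 4: external mesh, 1 reversal → CCW.
shaft 4 → the spindle: internal mesh, same direction → CCW.
3 reversals in total — an odd number — so the spindle turns opposite to the motor shaft.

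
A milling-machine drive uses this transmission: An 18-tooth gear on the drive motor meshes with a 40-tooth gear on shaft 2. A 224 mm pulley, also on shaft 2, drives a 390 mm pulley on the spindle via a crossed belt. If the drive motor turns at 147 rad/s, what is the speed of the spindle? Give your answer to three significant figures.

38.0 rad/s

the drive motor → shaft 2 (gear mesh, 40/18): 147 ÷ 2.2222 = 66.15 rad/s
shaft 2 → the spindle (belt, 390/224): 66.15 ÷ 1.7411 = 37.994 rad/s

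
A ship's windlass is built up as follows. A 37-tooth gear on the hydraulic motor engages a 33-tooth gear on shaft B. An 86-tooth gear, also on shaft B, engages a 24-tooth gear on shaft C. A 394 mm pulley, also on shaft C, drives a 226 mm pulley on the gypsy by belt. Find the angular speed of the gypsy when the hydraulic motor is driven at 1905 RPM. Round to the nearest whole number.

13343 RPM

the hydraulic motor → shaft B (gear mesh, 33/37): 1905 ÷ 0.89189 = 2135.9 RPM
shaft B → shaft C (gear mesh, 24/86): 2135.9 ÷ 0.27907 = 7653.7 RPM
shaft C → the gypsy (belt, 226/394): 7653.7 ÷ 0.5736 = 13343 RPM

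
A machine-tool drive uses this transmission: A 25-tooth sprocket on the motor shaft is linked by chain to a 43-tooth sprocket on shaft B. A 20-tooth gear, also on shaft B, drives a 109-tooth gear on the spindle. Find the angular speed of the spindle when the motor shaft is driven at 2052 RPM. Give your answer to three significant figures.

219 RPM

the motor shaft → shaft B (chain, 43/25): 2052 ÷ 1.72 = 1193 RPM
shaft B → the spindle (gear mesh, 109/20): 1193 ÷ 5.45 = 218.9 RPM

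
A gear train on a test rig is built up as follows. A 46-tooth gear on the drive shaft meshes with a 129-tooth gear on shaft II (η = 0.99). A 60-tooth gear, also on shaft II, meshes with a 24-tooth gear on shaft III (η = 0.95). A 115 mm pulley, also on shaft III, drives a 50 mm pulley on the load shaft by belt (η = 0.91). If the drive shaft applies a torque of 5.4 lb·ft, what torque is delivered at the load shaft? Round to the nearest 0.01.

After the gear mesh (129/46): 5.4 × 2.8043 × 0.99 = 14.992 lb·ft
After the gear mesh (24/60): 14.992 × 0.4 × 0.95 = 5.697 lb·ft
After the belt (50/115): 5.697 × 0.43478 × 0.91 = 2.254 lb·ft

2.25 lb·ft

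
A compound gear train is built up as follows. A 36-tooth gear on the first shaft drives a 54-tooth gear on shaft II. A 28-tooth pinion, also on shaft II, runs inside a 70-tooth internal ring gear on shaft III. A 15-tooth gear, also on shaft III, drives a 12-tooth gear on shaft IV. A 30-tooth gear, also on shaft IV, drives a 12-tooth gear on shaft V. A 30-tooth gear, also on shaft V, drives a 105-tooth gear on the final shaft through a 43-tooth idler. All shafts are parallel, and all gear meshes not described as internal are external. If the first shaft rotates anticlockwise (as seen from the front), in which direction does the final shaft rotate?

the first shaft → shaft II: external mesh, 1 reversal → CW.
shaft II → shaft III: internal mesh, same direction → CW.
shaft III → shaft IV: external mesh, 1 reversal → CCW.
shaft IV → shaft V: external mesh, 1 reversal → CW.
shaft V → the final shaft: driver → idler → driven is 2 external meshes, 2 reversals → CW.
5 reversals in total — an odd number — so the final shaft turns opposite to the first shaft.

clockwise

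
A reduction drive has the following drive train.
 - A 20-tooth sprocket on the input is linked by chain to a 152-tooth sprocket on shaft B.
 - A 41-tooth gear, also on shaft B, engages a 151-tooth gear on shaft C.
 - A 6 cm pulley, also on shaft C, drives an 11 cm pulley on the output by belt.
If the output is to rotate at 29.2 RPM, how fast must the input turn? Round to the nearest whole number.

1498 RPM

Overall ratio R = 7.6 × 3.6829 × 1.8333 = 51.315.
Required input speed = output speed × R = 29.2 × 51.315 = 1498.4 RPM.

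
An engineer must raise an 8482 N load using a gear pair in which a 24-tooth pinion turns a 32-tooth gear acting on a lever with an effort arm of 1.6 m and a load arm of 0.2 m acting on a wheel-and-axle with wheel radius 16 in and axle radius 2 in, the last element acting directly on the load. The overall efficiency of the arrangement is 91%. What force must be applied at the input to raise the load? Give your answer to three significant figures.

109 N

Gear pair MA = 32/24 = 1.3333.
Lever MA = effort arm / load arm = 1.6/0.2 = 8.
Wheel-and-axle MA = R/r = 16/2 = 8.
Combined ideal MA = 1.3333 × 8 × 8 = 85.333.
Actual MA = 85.333 × 0.91 = 77.653.
Effort = load / actual MA = 8482 / 77.653 = 109.23 N.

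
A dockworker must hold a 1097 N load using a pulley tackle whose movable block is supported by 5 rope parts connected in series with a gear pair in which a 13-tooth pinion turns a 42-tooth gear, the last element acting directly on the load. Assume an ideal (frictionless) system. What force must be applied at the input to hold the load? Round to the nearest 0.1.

67.9 N

Block-and-tackle MA = number of supporting rope parts = 5.
Gear pair MA = 42/13 = 3.2308.
Combined ideal MA = 5 × 3.2308 = 16.154.
Effort = load / MA = 1097 / 16.154 = 67.91 N.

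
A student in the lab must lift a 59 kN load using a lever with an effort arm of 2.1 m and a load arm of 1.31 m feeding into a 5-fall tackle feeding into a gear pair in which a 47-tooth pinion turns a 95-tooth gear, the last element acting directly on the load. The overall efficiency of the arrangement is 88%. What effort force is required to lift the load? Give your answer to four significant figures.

4.138 kN

Lever MA = effort arm / load arm = 2.1/1.31 = 1.6031.
Block-and-tackle MA = number of supporting rope parts = 5.
Gear pair MA = 95/47 = 2.0213.
Combined ideal MA = 1.6031 × 5 × 2.0213 = 16.201.
Actual MA = 16.201 × 0.88 = 14.257.
Effort = load / actual MA = 59 / 14.257 = 4.1383 kN.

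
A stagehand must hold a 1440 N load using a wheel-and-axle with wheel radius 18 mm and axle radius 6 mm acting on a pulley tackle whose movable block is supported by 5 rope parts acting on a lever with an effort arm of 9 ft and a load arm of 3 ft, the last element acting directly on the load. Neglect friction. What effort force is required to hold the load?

32 N

Wheel-and-axle MA = R/r = 18/6 = 3.
Block-and-tackle MA = number of supporting rope parts = 5.
Lever MA = effort arm / load arm = 9/3 = 3.
Combined ideal MA = 3 × 5 × 3 = 45.
Effort = load / MA = 1440 / 45 = 32 N.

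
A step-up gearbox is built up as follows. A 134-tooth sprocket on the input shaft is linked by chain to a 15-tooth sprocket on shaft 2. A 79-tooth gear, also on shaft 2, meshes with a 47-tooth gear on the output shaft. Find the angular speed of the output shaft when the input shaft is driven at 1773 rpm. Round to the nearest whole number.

the input shaft → shaft 2 (chain, 15/134): 1773 ÷ 0.11194 = 15839 rpm
shaft 2 → the output shaft (gear mesh, 47/79): 15839 ÷ 0.59494 = 26623 rpm

26623 rpm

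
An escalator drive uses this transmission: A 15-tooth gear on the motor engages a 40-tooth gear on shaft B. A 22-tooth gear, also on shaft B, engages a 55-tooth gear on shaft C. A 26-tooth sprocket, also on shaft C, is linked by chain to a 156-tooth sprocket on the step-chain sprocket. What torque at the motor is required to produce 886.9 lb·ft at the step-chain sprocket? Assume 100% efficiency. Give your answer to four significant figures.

22.17 lb·ft

Overall ratio R = 2.6667 × 2.5 × 6 = 40.
Input torque = output torque / R = 886.9 / 40 = 22.172 lb·ft.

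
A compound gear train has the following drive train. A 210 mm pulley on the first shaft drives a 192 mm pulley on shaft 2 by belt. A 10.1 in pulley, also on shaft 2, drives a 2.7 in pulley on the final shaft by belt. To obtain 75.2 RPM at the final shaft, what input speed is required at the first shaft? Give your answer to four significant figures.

18.38 RPM

Overall ratio R = 0.91429 × 0.26733 = 0.24441.
Required input speed = output speed × R = 75.2 × 0.24441 = 18.38 RPM.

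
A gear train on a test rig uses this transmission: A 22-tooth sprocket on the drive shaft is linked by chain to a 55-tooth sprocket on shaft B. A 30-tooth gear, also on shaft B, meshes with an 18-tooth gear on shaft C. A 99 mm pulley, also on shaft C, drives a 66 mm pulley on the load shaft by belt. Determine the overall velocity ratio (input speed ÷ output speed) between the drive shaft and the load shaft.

Each stage contributes driven/driver: chain 55/22 = 2.5, gear mesh 18/30 = 0.6, belt 66/99 = 0.66667.
Overall: 2.5 × 0.6 × 0.66667 = 1.

1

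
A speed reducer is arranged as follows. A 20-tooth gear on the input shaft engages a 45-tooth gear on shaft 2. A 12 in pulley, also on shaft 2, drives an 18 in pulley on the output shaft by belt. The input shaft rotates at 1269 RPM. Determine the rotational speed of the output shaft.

376 RPM

gear mesh 45/20 = 2.25 → 1269/2.25 = 564 RPM
belt 18/12 = 1.5 → 564/1.5 = 376 RPM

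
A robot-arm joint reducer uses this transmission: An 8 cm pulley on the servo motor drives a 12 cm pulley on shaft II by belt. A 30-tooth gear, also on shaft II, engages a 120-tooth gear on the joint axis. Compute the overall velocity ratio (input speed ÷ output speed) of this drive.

6

Each stage contributes driven/driver: belt 12/8 = 1.5, gear mesh 120/30 = 4.
Overall: 1.5 × 4 = 6.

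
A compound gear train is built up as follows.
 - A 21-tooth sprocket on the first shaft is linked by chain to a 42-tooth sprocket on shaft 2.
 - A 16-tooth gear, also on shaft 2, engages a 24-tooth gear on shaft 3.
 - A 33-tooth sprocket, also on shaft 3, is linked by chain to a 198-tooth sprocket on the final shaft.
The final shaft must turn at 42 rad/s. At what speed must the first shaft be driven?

756 rad/s

Overall ratio R = 2 × 1.5 × 6 = 18.
Required input speed = output speed × R = 42 × 18 = 756 rad/s.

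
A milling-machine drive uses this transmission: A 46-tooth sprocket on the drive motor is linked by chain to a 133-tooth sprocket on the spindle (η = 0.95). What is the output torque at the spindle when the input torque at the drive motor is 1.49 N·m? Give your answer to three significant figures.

4.09 N·m

After the chain (133/46): 1.49 × 2.8913 × 0.95 = 4.0926 N·m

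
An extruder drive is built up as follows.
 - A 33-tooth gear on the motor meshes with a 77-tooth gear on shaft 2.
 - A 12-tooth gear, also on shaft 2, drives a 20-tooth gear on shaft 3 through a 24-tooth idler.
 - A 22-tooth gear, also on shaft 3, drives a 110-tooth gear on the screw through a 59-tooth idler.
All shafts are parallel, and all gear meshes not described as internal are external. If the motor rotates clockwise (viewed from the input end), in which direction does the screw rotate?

anticlockwise

the motor → shaft 2: external mesh, 1 reversal → CCW.
shaft 2 → shaft 3: driver → idler → driven is 2 external meshes, 2 reversals → CCW.
shaft 3 → the screw: driver → idler → driven is 2 external meshes, 2 reversals → CCW.
5 reversals in total — an odd number — so the screw turns opposite to the motor.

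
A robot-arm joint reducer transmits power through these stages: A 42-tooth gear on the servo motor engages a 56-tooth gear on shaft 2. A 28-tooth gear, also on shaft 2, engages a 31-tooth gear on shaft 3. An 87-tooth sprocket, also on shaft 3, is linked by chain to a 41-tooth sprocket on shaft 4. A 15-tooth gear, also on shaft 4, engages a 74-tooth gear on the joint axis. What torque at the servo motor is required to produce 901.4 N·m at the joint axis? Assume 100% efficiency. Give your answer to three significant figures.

263 N·m

Overall ratio R = 1.3333 × 1.1071 × 0.47126 × 4.9333 = 3.432.
Input torque = output torque / R = 901.4 / 3.432 = 262.65 N·m.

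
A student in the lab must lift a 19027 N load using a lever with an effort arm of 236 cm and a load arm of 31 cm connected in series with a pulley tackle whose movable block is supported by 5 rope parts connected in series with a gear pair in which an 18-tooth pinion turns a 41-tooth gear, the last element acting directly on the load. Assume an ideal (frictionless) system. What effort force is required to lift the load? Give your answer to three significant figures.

Lever MA = effort arm / load arm = 236/31 = 7.6129.
Block-and-tackle MA = number of supporting rope parts = 5.
Gear pair MA = 41/18 = 2.2778.
Combined ideal MA = 7.6129 × 5 × 2.2778 = 86.703.
Effort = load / MA = 19027 / 86.703 = 219.45 N.

219 N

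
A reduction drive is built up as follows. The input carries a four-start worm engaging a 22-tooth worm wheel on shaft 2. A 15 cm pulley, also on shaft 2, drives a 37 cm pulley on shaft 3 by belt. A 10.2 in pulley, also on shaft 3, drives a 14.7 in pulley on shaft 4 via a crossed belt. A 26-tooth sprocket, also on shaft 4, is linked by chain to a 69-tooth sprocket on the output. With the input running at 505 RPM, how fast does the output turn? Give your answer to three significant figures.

the input → shaft 2 (worm, 22/4): 505 ÷ 5.5 = 91.818 RPM
shaft 2 → shaft 3 (belt, 37/15): 91.818 ÷ 2.4667 = 37.224 RPM
shaft 3 → shaft 4 (belt, 14.7/10.2): 37.224 ÷ 1.4412 = 25.829 RPM
shaft 4 → the output (chain, 69/26): 25.829 ÷ 2.6538 = 9.7325 RPM

9.73 RPM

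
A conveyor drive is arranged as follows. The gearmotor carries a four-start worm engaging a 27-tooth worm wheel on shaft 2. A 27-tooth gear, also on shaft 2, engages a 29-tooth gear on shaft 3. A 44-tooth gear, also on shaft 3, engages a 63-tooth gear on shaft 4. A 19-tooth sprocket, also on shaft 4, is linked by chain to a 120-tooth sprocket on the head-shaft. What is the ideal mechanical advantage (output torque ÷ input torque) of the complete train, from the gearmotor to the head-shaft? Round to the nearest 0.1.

Each stage contributes driven/driver: worm 27/4 = 6.75, gear mesh 29/27 = 1.0741, gear mesh 63/44 = 1.4318, chain 120/19 = 6.3158.
Overall: 6.75 × 1.0741 × 1.4318 × 6.3158 = 65.562.

65.6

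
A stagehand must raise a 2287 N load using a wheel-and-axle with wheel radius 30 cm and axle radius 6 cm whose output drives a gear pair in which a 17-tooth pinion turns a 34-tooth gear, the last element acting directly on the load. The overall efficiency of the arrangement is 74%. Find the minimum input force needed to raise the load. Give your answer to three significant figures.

309 N

Wheel-and-axle MA = R/r = 30/6 = 5.
Gear pair MA = 34/17 = 2.
Combined ideal MA = 5 × 2 = 10.
Actual MA = 10 × 0.74 = 7.4.
Effort = load / actual MA = 2287 / 7.4 = 309.05 N.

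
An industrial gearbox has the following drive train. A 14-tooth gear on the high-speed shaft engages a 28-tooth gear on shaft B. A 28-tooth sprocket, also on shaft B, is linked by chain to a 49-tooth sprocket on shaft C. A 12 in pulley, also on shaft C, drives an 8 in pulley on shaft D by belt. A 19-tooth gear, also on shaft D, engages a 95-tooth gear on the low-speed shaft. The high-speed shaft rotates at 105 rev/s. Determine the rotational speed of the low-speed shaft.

Gear mesh: ratio = 28/14 = 2, so shaft B turns at 105 / 2 = 52.5 rev/s.
Chain: ratio = 49/28 = 1.75, so shaft C turns at 52.5 / 1.75 = 30 rev/s.
Belt: ratio = 8/12 = 0.66667, so shaft D turns at 30 / 0.66667 = 45 rev/s.
Gear mesh: ratio = 95/19 = 5, so the low-speed shaft turns at 45 / 5 = 9 rev/s.

9 rev/s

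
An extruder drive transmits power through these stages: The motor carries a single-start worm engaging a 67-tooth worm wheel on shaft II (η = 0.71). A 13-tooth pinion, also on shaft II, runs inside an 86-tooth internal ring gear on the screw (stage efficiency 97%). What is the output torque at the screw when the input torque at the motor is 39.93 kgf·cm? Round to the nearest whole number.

worm 67/1 = 67 → τ = 39.93·67·0.71 = 1899.5 kgf·cm
internal gear 86/13 = 6.6154 → τ = 1899.5·6.6154·0.97 = 12189 kgf·cm

12189 kgf·cm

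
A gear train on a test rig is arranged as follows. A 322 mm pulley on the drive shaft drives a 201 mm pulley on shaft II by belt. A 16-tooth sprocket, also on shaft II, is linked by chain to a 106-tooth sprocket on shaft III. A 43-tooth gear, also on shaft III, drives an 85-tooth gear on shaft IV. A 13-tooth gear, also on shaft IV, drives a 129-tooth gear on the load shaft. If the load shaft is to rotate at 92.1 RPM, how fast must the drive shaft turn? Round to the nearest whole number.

7471 RPM

Overall ratio R = 0.62422 × 6.625 × 1.9767 × 9.9231 = 81.119.
Required input speed = output speed × R = 92.1 × 81.119 = 7471.1 RPM.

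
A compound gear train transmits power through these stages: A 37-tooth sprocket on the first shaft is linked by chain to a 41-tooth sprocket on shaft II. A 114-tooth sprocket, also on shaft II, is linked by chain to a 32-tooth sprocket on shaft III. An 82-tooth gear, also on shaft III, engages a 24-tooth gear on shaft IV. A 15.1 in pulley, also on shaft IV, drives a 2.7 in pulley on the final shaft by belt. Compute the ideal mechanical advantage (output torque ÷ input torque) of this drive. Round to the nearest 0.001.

0.016

Each stage contributes driven/driver: chain 41/37 = 1.1081, chain 32/114 = 0.2807, gear mesh 24/82 = 0.29268, belt 2.7/15.1 = 0.17881.
Overall: 1.1081 × 0.2807 × 0.29268 × 0.17881 = 0.016278.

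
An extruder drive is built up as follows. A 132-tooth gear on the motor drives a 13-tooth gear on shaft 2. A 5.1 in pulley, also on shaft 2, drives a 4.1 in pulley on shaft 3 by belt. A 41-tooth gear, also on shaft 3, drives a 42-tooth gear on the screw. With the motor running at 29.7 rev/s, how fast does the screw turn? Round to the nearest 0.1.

Gear mesh: ratio = 13/132 = 0.098485, so shaft 2 turns at 29.7 / 0.098485 = 301.57 rev/s.
Belt: ratio = 4.1/5.1 = 0.80392, so shaft 3 turns at 301.57 / 0.80392 = 375.12 rev/s.
Gear mesh: ratio = 42/41 = 1.0244, so the screw turns at 375.12 / 1.0244 = 366.19 rev/s.

366.2 rev/s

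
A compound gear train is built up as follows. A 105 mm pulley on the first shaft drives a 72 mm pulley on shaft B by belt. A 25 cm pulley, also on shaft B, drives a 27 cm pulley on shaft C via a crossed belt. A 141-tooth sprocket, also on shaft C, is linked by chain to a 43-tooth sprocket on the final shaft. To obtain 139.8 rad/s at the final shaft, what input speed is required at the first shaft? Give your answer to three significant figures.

31.6 rad/s

Overall ratio R = 0.68571 × 1.08 × 0.30496 = 0.22585.
Required input speed = output speed × R = 139.8 × 0.22585 = 31.574 rad/s.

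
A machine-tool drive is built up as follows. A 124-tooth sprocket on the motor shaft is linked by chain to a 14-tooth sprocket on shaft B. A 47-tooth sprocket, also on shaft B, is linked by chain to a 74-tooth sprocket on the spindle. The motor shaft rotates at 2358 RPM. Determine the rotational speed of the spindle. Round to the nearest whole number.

chain 14/124 = 0.1129 → 2358/0.1129 = 20885 RPM
chain 74/47 = 1.5745 → 20885/1.5745 = 13265 RPM

13265 RPM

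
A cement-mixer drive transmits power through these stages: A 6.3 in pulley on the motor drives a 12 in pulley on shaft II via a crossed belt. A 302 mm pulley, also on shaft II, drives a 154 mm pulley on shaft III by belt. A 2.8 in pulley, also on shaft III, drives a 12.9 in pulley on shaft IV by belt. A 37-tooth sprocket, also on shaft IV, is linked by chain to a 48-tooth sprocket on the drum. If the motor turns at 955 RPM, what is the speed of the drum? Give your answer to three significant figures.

165 RPM

belt 12/6.3 = 1.9048 → 955/1.9048 = 501.37 RPM
belt 154/302 = 0.50993 → 501.37/0.50993 = 983.22 RPM
belt 12.9/2.8 = 4.6071 → 983.22/4.6071 = 213.41 RPM
chain 48/37 = 1.2973 → 213.41/1.2973 = 164.5 RPM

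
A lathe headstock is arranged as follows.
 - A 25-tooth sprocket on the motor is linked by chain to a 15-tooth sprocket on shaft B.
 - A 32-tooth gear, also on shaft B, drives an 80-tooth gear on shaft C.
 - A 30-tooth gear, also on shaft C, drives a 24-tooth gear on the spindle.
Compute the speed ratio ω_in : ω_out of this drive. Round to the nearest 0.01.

Each stage contributes driven/driver: chain 15/25 = 0.6, gear mesh 80/32 = 2.5, gear mesh 24/30 = 0.8.
Overall: 0.6 × 2.5 × 0.8 = 1.2.

1.20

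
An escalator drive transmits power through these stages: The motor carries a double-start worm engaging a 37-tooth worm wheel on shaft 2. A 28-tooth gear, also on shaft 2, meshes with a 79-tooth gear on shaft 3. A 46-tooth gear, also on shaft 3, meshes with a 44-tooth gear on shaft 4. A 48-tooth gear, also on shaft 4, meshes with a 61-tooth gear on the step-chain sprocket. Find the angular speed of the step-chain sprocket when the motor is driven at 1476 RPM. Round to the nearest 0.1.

23.3 RPM

the motor → shaft 2 (worm, 37/2): 1476 ÷ 18.5 = 79.784 RPM
shaft 2 → shaft 3 (gear mesh, 79/28): 79.784 ÷ 2.8214 = 28.278 RPM
shaft 3 → shaft 4 (gear mesh, 44/46): 28.278 ÷ 0.95652 = 29.563 RPM
shaft 4 → the step-chain sprocket (gear mesh, 61/48): 29.563 ÷ 1.2708 = 23.263 RPM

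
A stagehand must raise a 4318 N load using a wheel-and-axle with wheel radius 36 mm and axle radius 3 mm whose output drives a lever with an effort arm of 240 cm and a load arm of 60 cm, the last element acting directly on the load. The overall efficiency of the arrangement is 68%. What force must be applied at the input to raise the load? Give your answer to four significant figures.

Wheel-and-axle MA = R/r = 36/3 = 12.
Lever MA = effort arm / load arm = 240/60 = 4.
Combined ideal MA = 12 × 4 = 48.
Actual MA = 48 × 0.68 = 32.64.
Effort = load / actual MA = 4318 / 32.64 = 132.29 N.

132.3 N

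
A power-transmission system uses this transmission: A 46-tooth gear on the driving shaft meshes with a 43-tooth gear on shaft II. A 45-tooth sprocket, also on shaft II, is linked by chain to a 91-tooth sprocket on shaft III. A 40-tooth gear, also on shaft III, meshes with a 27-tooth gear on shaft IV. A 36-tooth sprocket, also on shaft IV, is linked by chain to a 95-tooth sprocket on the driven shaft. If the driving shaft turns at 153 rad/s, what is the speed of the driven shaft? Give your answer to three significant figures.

45.4 rad/s

the driving shaft → shaft II (gear mesh, 43/46): 153 ÷ 0.93478 = 163.67 rad/s
shaft II → shaft III (chain, 91/45): 163.67 ÷ 2.0222 = 80.938 rad/s
shaft III → shaft IV (gear mesh, 27/40): 80.938 ÷ 0.675 = 119.91 rad/s
shaft IV → the driven shaft (chain, 95/36): 119.91 ÷ 2.6389 = 45.439 rad/s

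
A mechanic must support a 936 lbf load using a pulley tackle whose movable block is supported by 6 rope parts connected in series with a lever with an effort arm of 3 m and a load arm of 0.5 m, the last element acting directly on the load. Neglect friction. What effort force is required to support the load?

Block-and-tackle MA = number of supporting rope parts = 6.
Lever MA = effort arm / load arm = 3/0.5 = 6.
Combined ideal MA = 6 × 6 = 36.
Effort = load / MA = 936 / 36 = 26 lbf.

26 lbf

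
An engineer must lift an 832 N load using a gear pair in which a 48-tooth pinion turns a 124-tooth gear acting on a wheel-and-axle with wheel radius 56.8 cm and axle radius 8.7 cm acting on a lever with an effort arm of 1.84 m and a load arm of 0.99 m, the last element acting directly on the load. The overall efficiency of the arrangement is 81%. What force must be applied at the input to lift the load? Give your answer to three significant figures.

Gear pair MA = 124/48 = 2.5833.
Wheel-and-axle MA = R/r = 56.8/8.7 = 6.5287.
Lever MA = effort arm / load arm = 1.84/0.99 = 1.8586.
Combined ideal MA = 2.5833 × 6.5287 × 1.8586 = 31.347.
Actual MA = 31.347 × 0.81 = 25.391.
Effort = load / actual MA = 832 / 25.391 = 32.768 N.

32.8 N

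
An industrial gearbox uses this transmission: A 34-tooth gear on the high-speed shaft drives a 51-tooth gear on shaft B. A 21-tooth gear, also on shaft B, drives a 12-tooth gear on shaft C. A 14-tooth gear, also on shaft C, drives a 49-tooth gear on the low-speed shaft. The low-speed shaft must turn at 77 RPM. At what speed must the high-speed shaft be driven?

231 RPM

Overall ratio R = 1.5 × 0.57143 × 3.5 = 3.
Required input speed = output speed × R = 77 × 3 = 231 RPM.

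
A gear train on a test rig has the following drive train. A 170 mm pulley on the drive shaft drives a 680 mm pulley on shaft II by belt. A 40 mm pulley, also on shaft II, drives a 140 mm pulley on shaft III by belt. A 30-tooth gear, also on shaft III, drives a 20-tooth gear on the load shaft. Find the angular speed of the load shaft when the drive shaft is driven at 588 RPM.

Belt: ratio = 680/170 = 4, so shaft II turns at 588 / 4 = 147 RPM.
Belt: ratio = 140/40 = 3.5, so shaft III turns at 147 / 3.5 = 42 RPM.
Gear mesh: ratio = 20/30 = 0.66667, so the load shaft turns at 42 / 0.66667 = 63 RPM.

63 RPM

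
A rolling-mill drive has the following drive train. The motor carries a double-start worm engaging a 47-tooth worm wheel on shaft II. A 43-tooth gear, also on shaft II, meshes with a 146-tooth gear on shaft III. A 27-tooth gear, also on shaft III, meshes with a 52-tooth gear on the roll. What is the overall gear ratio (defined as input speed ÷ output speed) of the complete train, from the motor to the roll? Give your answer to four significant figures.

153.7

Each stage contributes driven/driver: worm 47/2 = 23.5, gear mesh 146/43 = 3.3953, gear mesh 52/27 = 1.9259.
Overall: 23.5 × 3.3953 × 1.9259 = 153.67.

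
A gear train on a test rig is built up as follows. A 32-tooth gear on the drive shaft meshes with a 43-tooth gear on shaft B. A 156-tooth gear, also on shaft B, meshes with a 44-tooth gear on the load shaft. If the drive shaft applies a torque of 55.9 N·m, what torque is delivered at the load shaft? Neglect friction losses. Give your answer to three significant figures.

21.2 N·m

Gear mesh: ratio = 43/32 = 1.3438; torque at shaft B = 55.9 × 1.3438 = 75.116 N·m.
Gear mesh: ratio = 44/156 = 0.28205; torque at the load shaft = 75.116 × 0.28205 = 21.186 N·m.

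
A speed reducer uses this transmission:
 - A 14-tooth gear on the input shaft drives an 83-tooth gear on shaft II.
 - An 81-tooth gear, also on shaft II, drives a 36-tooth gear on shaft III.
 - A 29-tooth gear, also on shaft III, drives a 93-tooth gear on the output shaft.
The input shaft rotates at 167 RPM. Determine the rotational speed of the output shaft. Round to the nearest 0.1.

19.8 RPM

the input shaft → shaft II (gear mesh, 83/14): 167 ÷ 5.9286 = 28.169 RPM
shaft II → shaft III (gear mesh, 36/81): 28.169 ÷ 0.44444 = 63.38 RPM
shaft III → the output shaft (gear mesh, 93/29): 63.38 ÷ 3.2069 = 19.764 RPM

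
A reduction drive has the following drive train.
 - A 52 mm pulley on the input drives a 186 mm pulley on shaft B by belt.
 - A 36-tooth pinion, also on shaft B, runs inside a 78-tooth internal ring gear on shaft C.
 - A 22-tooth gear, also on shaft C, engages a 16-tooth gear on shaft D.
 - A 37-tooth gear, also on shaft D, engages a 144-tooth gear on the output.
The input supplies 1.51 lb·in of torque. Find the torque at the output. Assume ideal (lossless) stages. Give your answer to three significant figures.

33.1 lb·in

After the belt (186/52): 1.51 × 3.5769 = 5.4012 lb·in
After the internal gear (78/36): 5.4012 × 2.1667 = 11.703 lb·in
After the gear mesh (16/22): 11.703 × 0.72727 = 8.5109 lb·in
After the gear mesh (144/37): 8.5109 × 3.8919 = 33.124 lb·in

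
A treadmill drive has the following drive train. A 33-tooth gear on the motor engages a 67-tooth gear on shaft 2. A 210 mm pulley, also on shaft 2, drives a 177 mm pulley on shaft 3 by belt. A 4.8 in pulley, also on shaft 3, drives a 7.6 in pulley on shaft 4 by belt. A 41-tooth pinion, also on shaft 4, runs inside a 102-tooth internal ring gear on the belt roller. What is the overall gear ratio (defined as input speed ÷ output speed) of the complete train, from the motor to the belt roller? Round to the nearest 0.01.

Each stage contributes driven/driver: gear mesh 67/33 = 2.0303, belt 177/210 = 0.84286, belt 7.6/4.8 = 1.5833, internal gear 102/41 = 2.4878.
Overall: 2.0303 × 0.84286 × 1.5833 × 2.4878 = 6.7407.

6.74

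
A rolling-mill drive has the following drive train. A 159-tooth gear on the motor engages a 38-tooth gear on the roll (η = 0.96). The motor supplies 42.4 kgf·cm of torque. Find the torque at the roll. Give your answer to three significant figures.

Gear mesh: ratio = 38/159 = 0.23899; torque at the roll = 42.4 × 0.23899 × 0.96 = 9.728 kgf·cm.

9.73 kgf·cm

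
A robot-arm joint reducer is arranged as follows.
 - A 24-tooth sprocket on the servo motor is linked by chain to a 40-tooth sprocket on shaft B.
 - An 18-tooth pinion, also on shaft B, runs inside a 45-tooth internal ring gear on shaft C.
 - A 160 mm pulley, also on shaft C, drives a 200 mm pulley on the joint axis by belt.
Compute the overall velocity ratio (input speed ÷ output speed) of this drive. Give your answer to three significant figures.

5.21

Each stage contributes driven/driver: chain 40/24 = 1.6667, internal gear 45/18 = 2.5, belt 200/160 = 1.25.
Overall: 1.6667 × 2.5 × 1.25 = 5.2083.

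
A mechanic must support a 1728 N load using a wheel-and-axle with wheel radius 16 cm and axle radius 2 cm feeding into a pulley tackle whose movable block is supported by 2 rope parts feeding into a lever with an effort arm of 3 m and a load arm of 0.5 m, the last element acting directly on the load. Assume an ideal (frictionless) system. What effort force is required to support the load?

18 N

Wheel-and-axle MA = R/r = 16/2 = 8.
Block-and-tackle MA = number of supporting rope parts = 2.
Lever MA = effort arm / load arm = 3/0.5 = 6.
Combined ideal MA = 8 × 2 × 6 = 96.
Effort = load / MA = 1728 / 96 = 18 N.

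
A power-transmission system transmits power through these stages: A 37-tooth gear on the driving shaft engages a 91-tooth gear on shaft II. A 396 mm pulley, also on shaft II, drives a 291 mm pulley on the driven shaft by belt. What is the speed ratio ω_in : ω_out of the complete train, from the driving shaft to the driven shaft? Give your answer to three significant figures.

Each stage contributes driven/driver: gear mesh 91/37 = 2.4595, belt 291/396 = 0.73485.
Overall: 2.4595 × 0.73485 = 1.8073.

1.81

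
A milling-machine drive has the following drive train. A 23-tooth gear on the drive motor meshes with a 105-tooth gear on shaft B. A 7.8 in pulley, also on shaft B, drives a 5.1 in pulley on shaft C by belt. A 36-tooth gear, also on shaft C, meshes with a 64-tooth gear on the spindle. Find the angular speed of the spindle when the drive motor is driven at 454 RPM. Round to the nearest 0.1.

gear mesh 105/23 = 4.5652 → 454/4.5652 = 99.448 RPM
belt 5.1/7.8 = 0.65385 → 99.448/0.65385 = 152.1 RPM
gear mesh 64/36 = 1.7778 → 152.1/1.7778 = 85.554 RPM

85.6 RPM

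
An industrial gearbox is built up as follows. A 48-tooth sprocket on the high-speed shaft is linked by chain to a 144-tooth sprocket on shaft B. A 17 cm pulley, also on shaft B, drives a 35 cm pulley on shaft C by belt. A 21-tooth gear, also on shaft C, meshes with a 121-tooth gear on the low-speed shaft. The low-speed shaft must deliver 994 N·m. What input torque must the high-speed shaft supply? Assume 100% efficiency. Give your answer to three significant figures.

27.9 N·m

Overall ratio R = 3 × 2.0588 × 5.7619 = 35.588.
Input torque = output torque / R = 994 / 35.588 = 27.931 N·m.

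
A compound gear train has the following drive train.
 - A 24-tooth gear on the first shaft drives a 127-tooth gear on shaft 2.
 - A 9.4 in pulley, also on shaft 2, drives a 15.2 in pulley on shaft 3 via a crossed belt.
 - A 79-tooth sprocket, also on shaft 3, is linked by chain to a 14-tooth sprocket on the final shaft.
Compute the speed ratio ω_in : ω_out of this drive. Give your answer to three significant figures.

1.52

Each stage contributes driven/driver: gear mesh 127/24 = 5.2917, belt 15.2/9.4 = 1.617, chain 14/79 = 0.17722.
Overall: 5.2917 × 1.617 × 0.17722 = 1.5164.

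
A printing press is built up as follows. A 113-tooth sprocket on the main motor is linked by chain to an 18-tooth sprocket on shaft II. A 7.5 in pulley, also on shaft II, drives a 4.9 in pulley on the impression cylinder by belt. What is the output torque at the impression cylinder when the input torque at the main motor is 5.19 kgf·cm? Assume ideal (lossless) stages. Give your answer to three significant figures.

Chain: ratio = 18/113 = 0.15929; torque at shaft II = 5.19 × 0.15929 = 0.82673 kgf·cm.
Belt: ratio = 4.9/7.5 = 0.65333; torque at the impression cylinder = 0.82673 × 0.65333 = 0.54013 kgf·cm.

0.540 kgf·cm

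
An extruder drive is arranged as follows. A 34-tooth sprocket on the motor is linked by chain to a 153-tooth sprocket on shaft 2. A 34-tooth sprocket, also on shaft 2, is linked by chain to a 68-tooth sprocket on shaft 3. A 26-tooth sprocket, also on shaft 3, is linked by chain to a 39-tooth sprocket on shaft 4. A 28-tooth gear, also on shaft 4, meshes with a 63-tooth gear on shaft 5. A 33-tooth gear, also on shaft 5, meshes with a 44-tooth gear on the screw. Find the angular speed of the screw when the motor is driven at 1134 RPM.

28 RPM

Chain: ratio = 153/34 = 4.5, so shaft 2 turns at 1134 / 4.5 = 252 RPM.
Chain: ratio = 68/34 = 2, so shaft 3 turns at 252 / 2 = 126 RPM.
Chain: ratio = 39/26 = 1.5, so shaft 4 turns at 126 / 1.5 = 84 RPM.
Gear mesh: ratio = 63/28 = 2.25, so shaft 5 turns at 84 / 2.25 = 37.333 RPM.
Gear mesh: ratio = 44/33 = 1.3333, so the screw turns at 37.333 / 1.3333 = 28 RPM.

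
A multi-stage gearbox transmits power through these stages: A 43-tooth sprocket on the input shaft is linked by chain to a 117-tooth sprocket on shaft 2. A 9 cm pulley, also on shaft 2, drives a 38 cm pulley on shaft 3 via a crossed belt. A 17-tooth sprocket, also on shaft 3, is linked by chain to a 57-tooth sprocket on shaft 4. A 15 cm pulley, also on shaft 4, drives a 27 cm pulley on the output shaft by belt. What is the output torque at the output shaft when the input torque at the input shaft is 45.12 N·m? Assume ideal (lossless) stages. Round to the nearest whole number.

chain 117/43 = 2.7209 → τ = 45.12·2.7209 = 122.77 N·m
belt 38/9 = 4.2222 → τ = 122.77·4.2222 = 518.36 N·m
chain 57/17 = 3.3529 → τ = 518.36·3.3529 = 1738 N·m
belt 27/15 = 1.8 → τ = 1738·1.8 = 3128.4 N·m

3128 N·m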